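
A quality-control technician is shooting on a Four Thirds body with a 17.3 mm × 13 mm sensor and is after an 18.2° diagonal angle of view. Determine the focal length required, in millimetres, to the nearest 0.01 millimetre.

67.55 mm

Sensor diagonal = √(17.3² + 13²) = √468.2900 ≈ 21.6400 mm.
From α = 2·arctan(d/2f) we get f = d / (2·tan(α/2)).
With d = 21.6400 mm and α/2 = 9.1°, tan(α/2) ≈ 0.16017, so f ≈ 21.6400 / 0.32035 ≈ 67.5515 mm.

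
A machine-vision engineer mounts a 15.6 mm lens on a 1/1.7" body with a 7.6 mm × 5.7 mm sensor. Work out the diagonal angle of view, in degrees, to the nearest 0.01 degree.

33.87°

Sensor diagonal = √(7.6² + 5.7²) = √90.2500 ≈ 9.5000 mm.
Angle of view α = 2·arctan(d/2f) with d = 9.5000 mm and f = 15.6 mm.
d/2f = 0.30449; arctan(0.30449) ≈ 16.9348°, so α ≈ 33.8696°.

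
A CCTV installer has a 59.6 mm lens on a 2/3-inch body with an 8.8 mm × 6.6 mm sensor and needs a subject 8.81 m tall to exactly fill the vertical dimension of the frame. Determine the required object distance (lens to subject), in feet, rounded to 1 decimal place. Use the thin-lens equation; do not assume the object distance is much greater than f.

261.2 ft

W: 8.81 m = 8810 mm.
Magnification m = h/W = dᵢ/dₒ; combined with 1/f = 1/dₒ + 1/dᵢ this gives dₒ = f·(1 + W/h).
dₒ = 59.6 mm × (1 + 8810/6.6) = 59.6 × 1335.8485 ≈ 79616.570 mm = 79616.570/304.8 ft = 261.209 ft.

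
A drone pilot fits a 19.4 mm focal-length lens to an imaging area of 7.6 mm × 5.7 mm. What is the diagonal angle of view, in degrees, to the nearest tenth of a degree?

Sensor diagonal = √(7.6² + 5.7²) = √90.2500 ≈ 9.5000 mm.
Angle of view α = 2·arctan(d/2f) with d = 9.5000 mm and f = 19.4 mm.
d/2f = 0.24485; arctan(0.24485) ≈ 13.7579°, so α ≈ 27.5159°.

27.5°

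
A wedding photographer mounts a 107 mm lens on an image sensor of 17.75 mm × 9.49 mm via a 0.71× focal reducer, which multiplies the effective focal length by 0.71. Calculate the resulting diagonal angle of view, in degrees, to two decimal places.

Effective focal length f = 107 × 0.71 = 75.97 mm.
Sensor diagonal = √(17.75² + 9.49²) = √405.1226 ≈ 20.1277 mm.
α = 2·arctan(20.128 / (2 × 75.97)) = 2·arctan(0.13247) ≈ 15.0922°.

15.09°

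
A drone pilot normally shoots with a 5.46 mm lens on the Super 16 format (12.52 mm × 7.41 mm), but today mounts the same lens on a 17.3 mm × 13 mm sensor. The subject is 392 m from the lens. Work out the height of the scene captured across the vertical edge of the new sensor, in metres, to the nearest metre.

The focal length stays 5.46 mm; the relevant sensor dimension is now h = 13 mm. Object distance dₒ = 392 m = 392000 mm.
Thin-lens field height W = h·(dₒ − f)/f = 13 × (392000 − 5.46)/5.46 ≈ 933320.333 mm = 933.32 m.

933 m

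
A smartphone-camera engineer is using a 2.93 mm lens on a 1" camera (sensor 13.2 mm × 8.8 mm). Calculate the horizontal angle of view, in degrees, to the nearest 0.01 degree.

132.12°

Angle of view α = 2·arctan(w/2f) with w = 13.2 mm and f = 2.93 mm.
w/2f = 2.25256; arctan(2.25256) ≈ 66.0617°, so α ≈ 132.1234°.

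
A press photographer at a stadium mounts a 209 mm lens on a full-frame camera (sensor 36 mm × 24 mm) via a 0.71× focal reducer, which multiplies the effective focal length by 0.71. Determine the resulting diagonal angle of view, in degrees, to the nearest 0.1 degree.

Effective focal length f = 209 × 0.71 = 148.39 mm.
Sensor diagonal = √(36² + 24²) = √1872.0000 ≈ 43.2666 mm.
α = 2·arctan(43.267 / (2 × 148.39)) = 2·arctan(0.14579) ≈ 16.5891°.

16.6°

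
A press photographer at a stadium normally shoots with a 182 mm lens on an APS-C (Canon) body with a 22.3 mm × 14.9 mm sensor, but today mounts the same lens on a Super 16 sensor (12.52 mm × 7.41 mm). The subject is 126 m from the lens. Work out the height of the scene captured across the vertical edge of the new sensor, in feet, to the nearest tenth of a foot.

The focal length stays 182 mm; the relevant sensor dimension is now h = 7.41 mm. Object distance dₒ = 126 m = 126000 mm.
Thin-lens field height W = h·(dₒ − f)/f = 7.41 × (126000 − 182)/182 ≈ 5122.590 mm = 5122.590/304.8 ft = 16.8064 ft.

16.8 ft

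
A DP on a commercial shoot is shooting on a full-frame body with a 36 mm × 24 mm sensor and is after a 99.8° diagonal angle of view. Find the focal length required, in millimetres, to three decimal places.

Sensor diagonal = √(36² + 24²) = √1872.0000 ≈ 43.2666 mm.
From α = 2·arctan(d/2f) we get f = d / (2·tan(α/2)).
With d = 43.2666 mm and α/2 = 49.9°, tan(α/2) ≈ 1.18754, so f ≈ 43.2666 / 2.37508 ≈ 18.2169 mm.

18.217 mm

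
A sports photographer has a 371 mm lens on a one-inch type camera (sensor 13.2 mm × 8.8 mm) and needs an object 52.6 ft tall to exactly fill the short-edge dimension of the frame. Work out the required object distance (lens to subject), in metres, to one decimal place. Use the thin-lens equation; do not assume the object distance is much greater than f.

676.3 m

W: 52.6 ft × 304.8 mm/ft = 16032.48 mm.
Magnification m = h/W = dᵢ/dₒ; combined with 1/f = 1/dₒ + 1/dᵢ this gives dₒ = f·(1 + W/h).
dₒ = 371 mm × (1 + 16032.5/8.8) = 371 × 1822.8727 ≈ 676285.760 mm = 676.286 m.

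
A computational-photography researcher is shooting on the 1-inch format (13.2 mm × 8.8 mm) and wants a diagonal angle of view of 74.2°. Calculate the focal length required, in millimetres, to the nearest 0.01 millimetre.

10.49 mm

Sensor diagonal = √(13.2² + 8.8²) = √251.6800 ≈ 15.8644 mm.
From α = 2·arctan(d/2f) we get f = d / (2·tan(α/2)).
With d = 15.8644 mm and α/2 = 37.1°, tan(α/2) ≈ 0.75629, so f ≈ 15.8644 / 1.51259 ≈ 10.4883 mm.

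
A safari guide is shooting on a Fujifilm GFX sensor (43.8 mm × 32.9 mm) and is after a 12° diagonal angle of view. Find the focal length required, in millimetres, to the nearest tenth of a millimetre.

Sensor diagonal = √(43.8² + 32.9²) = √3000.8500 ≈ 54.7800 mm.
From α = 2·arctan(d/2f) we get f = d / (2·tan(α/2)).
With d = 54.7800 mm and α/2 = 6°, tan(α/2) ≈ 0.10510, so f ≈ 54.7800 / 0.21021 ≈ 260.5985 mm.

260.6 mm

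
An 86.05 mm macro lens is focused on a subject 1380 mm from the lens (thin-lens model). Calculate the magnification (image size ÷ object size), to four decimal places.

Thin lens: 1/f = 1/dₒ + 1/dᵢ → 1/dᵢ = 1/86.05 − 1/1380 = 0.0108965 mm⁻¹, so dᵢ ≈ 91.7725 mm.
Magnification m = dᵢ/dₒ = 91.7725/1380 ≈ 0.06650.

0.0665×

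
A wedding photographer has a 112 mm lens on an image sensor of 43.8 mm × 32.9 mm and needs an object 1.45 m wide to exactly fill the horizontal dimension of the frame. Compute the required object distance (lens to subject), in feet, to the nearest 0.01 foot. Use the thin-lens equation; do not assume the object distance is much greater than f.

12.53 ft

W: 1.45 m = 1450 mm.
Magnification m = w/W = dᵢ/dₒ; combined with 1/f = 1/dₒ + 1/dᵢ this gives dₒ = f·(1 + W/w).
dₒ = 112 mm × (1 + 1450/43.8) = 112 × 34.1050 ≈ 3819.763 mm = 3819.763/304.8 ft = 12.532 ft.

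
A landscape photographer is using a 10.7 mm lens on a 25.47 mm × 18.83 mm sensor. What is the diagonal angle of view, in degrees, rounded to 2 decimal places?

111.91°

Sensor diagonal = √(25.47² + 18.83²) = √1003.2898 ≈ 31.6748 mm.
Angle of view α = 2·arctan(d/2f) with d = 31.6748 mm and f = 10.7 mm.
d/2f = 1.48013; arctan(1.48013) ≈ 55.9564°, so α ≈ 111.9127°.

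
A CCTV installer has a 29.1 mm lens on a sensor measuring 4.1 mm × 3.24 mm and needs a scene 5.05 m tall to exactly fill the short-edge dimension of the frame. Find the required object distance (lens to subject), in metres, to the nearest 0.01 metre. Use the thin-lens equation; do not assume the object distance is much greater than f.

W: 5.05 m = 5050 mm.
Magnification m = h/W = dᵢ/dₒ; combined with 1/f = 1/dₒ + 1/dᵢ this gives dₒ = f·(1 + W/h).
dₒ = 29.1 mm × (1 + 5050/3.24) = 29.1 × 1559.6420 ≈ 45385.581 mm = 45.3856 m.

45.39 m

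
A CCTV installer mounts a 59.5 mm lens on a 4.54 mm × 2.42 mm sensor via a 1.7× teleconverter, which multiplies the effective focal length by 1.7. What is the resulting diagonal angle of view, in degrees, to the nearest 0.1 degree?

Effective focal length f = 59.5 × 1.7 = 101.15 mm.
Sensor diagonal = √(4.54² + 2.42²) = √26.4680 ≈ 5.1447 mm.
α = 2·arctan(5.145 / (2 × 101.15)) = 2·arctan(0.02543) ≈ 2.9136°.

2.9°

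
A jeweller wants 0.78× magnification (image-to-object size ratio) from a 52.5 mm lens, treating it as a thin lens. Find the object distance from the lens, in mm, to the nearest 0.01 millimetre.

119.81 mm

With m = dᵢ/dₒ and 1/f = 1/dₒ + 1/dᵢ, substituting dᵢ = m·dₒ gives 1/f = (1 + 1/m)/dₒ, hence dₒ = f·(1 + 1/m).
dₒ = 52.5 × (1 + 1/0.78) = 52.5 × 2.28205 ≈ 119.808 mm.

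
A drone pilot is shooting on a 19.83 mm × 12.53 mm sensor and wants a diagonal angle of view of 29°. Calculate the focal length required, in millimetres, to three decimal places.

45.351 mm

Sensor diagonal = √(19.83² + 12.53²) = √550.2298 ≈ 23.4570 mm.
From α = 2·arctan(d/2f) we get f = d / (2·tan(α/2)).
With d = 23.4570 mm and α/2 = 14.5°, tan(α/2) ≈ 0.25862, so f ≈ 23.4570 / 0.51724 ≈ 45.3507 mm.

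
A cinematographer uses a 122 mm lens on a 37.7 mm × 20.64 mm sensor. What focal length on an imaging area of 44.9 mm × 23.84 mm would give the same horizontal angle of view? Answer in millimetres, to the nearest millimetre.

145 mm

Equal angle of view means equal width/f ratio, so f₂ = f₁ · (width₂/width₁) = 122 × 44.9/37.7.
f₂ = 122 × 1.19098 ≈ 145.300 mm.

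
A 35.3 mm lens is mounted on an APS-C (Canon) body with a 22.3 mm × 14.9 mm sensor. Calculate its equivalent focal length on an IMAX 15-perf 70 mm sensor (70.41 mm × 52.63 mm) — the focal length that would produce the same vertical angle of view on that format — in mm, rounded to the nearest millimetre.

Equal angle of view means equal height/f ratio, so f₂ = f₁ · (height₂/height₁) = 35.3 × 52.63/14.9.
f₂ = 35.3 × 3.53221 ≈ 124.687 mm.

125 mm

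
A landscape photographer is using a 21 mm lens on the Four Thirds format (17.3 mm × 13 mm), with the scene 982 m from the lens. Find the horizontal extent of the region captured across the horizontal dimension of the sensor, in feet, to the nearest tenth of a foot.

dₒ: 982 m = 982000 mm.
Similar triangles through the lens centre give W/dₒ = w/dᵢ; with 1/f = 1/dₒ + 1/dᵢ this gives W = w·(dₒ − f)/f.
W = 17.3 mm × (982000 − 21) / 21 = 17.3 × 46760.9048 ≈ 808963.652 mm = 808963.652/304.8 ft = 2654.08 ft.

2654.1 ft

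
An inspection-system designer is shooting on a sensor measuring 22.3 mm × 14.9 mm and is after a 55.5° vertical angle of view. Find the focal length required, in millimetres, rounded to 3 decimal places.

14.160 mm

From α = 2·arctan(h/2f) we get f = h / (2·tan(α/2)).
With h = 14.9 mm and α/2 = 27.75°, tan(α/2) ≈ 0.52613, so f ≈ 14.9 / 1.05225 ≈ 14.1601 mm.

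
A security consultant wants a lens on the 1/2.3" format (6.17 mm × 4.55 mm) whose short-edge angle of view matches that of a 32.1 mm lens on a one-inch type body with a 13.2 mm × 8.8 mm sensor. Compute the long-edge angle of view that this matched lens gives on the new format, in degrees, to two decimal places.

21.06°

Equal short-edge AOV ⇒ f₂ = f₁ · 4.55/8.8 = 32.1 × 0.51705 ≈ 16.5972 mm.
Long-edge AOV on the new format = 2·arctan(6.17 / (2 × 16.5972)) = 2·arctan(0.18588) ≈ 21.0594°.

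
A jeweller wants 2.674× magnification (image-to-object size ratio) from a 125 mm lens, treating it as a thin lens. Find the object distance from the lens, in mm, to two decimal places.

With m = dᵢ/dₒ and 1/f = 1/dₒ + 1/dᵢ, substituting dᵢ = m·dₒ gives 1/f = (1 + 1/m)/dₒ, hence dₒ = f·(1 + 1/m).
dₒ = 125 × (1 + 1/2.674) = 125 × 1.37397 ≈ 171.746 mm.

171.75 mm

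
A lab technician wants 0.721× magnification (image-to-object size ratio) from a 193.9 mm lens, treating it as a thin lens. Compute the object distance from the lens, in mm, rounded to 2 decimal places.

With m = dᵢ/dₒ and 1/f = 1/dₒ + 1/dᵢ, substituting dᵢ = m·dₒ gives 1/f = (1 + 1/m)/dₒ, hence dₒ = f·(1 + 1/m).
dₒ = 193.9 × (1 + 1/0.721) = 193.9 × 2.38696 ≈ 462.832 mm.

462.83 mm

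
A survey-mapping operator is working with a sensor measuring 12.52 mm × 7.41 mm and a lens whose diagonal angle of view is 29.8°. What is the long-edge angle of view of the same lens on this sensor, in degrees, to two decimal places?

25.79°

Sensor diagonal = √(12.52² + 7.41²) = √211.6585 ≈ 14.5485 mm.
From the diagonal AOV: f = 14.5485 / (2·tan(14.9°)) = 14.5485 / 0.53216 ≈ 27.3386 mm.
Long-edge AOV = 2·arctan(12.52 / (2 × 27.3386)) = 2·arctan(0.22898) ≈ 25.7945°.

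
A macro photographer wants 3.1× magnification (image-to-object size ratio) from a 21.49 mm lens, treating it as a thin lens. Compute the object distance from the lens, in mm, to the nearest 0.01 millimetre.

28.42 mm

With m = dᵢ/dₒ and 1/f = 1/dₒ + 1/dᵢ, substituting dᵢ = m·dₒ gives 1/f = (1 + 1/m)/dₒ, hence dₒ = f·(1 + 1/m).
dₒ = 21.49 × (1 + 1/3.1) = 21.49 × 1.32258 ≈ 28.422 mm.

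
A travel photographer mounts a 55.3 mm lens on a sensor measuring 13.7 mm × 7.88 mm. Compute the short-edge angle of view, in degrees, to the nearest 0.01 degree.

Angle of view α = 2·arctan(h/2f) with h = 7.88 mm and f = 55.3 mm.
h/2f = 0.07125; arctan(0.07125) ≈ 4.0753°, so α ≈ 8.1506°.

8.15°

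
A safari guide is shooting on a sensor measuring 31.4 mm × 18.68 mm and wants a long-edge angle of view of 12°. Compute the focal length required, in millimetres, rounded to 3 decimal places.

149.376 mm

From α = 2·arctan(w/2f) we get f = w / (2·tan(α/2)).
With w = 31.4 mm and α/2 = 6°, tan(α/2) ≈ 0.10510, so f ≈ 31.4 / 0.21021 ≈ 149.3755 mm.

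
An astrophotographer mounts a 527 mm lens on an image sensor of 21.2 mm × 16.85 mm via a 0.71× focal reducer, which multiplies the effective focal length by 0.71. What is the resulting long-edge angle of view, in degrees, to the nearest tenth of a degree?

3.2°

Effective focal length f = 527 × 0.71 = 374.17 mm.
α = 2·arctan(21.2 / (2 × 374.17)) = 2·arctan(0.02833) ≈ 3.2454°.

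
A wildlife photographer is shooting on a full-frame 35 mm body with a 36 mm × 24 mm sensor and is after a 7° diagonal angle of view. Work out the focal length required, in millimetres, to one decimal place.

353.7 mm

Sensor diagonal = √(36² + 24²) = √1872.0000 ≈ 43.2666 mm.
From α = 2·arctan(d/2f) we get f = d / (2·tan(α/2)).
With d = 43.2666 mm and α/2 = 3.5°, tan(α/2) ≈ 0.06116, so f ≈ 43.2666 / 0.12233 ≈ 353.7015 mm.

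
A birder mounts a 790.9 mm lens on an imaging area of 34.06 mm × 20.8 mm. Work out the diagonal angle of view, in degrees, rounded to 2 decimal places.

Sensor diagonal = √(34.06² + 20.8²) = √1592.7236 ≈ 39.9089 mm.
Angle of view α = 2·arctan(d/2f) with d = 39.9089 mm and f = 790.9 mm.
d/2f = 0.02523; arctan(0.02523) ≈ 1.4453°, so α ≈ 2.8905°.

2.89°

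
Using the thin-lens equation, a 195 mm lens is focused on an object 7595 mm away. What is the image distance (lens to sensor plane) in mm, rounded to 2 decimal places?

200.14 mm

1/dᵢ = 1/f − 1/dₒ = 1/195 − 1/7595 = 0.0049965 mm⁻¹.
dᵢ = 1/0.0049965 ≈ 200.1385 mm.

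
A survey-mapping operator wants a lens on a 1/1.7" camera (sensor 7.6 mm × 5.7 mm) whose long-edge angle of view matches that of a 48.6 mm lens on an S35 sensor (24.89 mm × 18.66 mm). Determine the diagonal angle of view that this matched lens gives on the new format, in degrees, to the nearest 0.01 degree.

35.50°

Equal long-edge AOV ⇒ f₂ = f₁ · 7.6/24.89 = 48.6 × 0.30534 ≈ 14.8397 mm.
Sensor diagonal = √(7.6² + 5.7²) = √90.2500 ≈ 9.5000 mm.
Diagonal AOV on the new format = 2·arctan(9.5000 / (2 × 14.8397)) = 2·arctan(0.32009) ≈ 35.4984°.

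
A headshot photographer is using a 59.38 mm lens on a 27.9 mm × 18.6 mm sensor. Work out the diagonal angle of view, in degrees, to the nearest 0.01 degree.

Sensor diagonal = √(27.9² + 18.6²) = √1124.3700 ≈ 33.5316 mm.
Angle of view α = 2·arctan(d/2f) with d = 33.5316 mm and f = 59.38 mm.
d/2f = 0.28235; arctan(0.28235) ≈ 15.7669°, so α ≈ 31.5338°.

31.53°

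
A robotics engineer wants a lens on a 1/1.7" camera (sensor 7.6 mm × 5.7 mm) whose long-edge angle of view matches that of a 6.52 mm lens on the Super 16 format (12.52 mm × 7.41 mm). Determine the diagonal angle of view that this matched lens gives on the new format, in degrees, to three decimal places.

Equal long-edge AOV ⇒ f₂ = f₁ · 7.6/12.52 = 6.52 × 0.60703 ≈ 3.9578 mm.
Sensor diagonal = √(7.6² + 5.7²) = √90.2500 ≈ 9.5000 mm.
Diagonal AOV on the new format = 2·arctan(9.5000 / (2 × 3.9578)) = 2·arctan(1.20015) ≈ 100.3961°.

100.396°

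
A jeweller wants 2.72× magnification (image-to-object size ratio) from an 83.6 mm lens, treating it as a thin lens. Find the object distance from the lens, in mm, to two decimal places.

With m = dᵢ/dₒ and 1/f = 1/dₒ + 1/dᵢ, substituting dᵢ = m·dₒ gives 1/f = (1 + 1/m)/dₒ, hence dₒ = f·(1 + 1/m).
dₒ = 83.6 × (1 + 1/2.72) = 83.6 × 1.36765 ≈ 114.335 mm.

114.34 mm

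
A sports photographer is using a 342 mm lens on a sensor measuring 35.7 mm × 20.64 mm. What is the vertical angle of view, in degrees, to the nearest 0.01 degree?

3.46°

Angle of view α = 2·arctan(h/2f) with h = 20.64 mm and f = 342 mm.
h/2f = 0.03018; arctan(0.03018) ≈ 1.7284°, so α ≈ 3.4568°.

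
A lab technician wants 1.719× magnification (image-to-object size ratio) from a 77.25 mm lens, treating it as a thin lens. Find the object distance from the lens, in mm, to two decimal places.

With m = dᵢ/dₒ and 1/f = 1/dₒ + 1/dᵢ, substituting dᵢ = m·dₒ gives 1/f = (1 + 1/m)/dₒ, hence dₒ = f·(1 + 1/m).
dₒ = 77.25 × (1 + 1/1.719) = 77.25 × 1.58173 ≈ 122.189 mm.

122.19 mm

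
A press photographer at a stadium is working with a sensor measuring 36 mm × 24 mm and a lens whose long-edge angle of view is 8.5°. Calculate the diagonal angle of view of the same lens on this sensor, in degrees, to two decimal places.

10.21°

From the long-edge AOV: f = 36 / (2·tan(4.25°)) = 36 / 0.14863 ≈ 242.2193 mm.
Sensor diagonal = √(36² + 24²) = √1872.0000 ≈ 43.2666 mm.
Diagonal AOV = 2·arctan(43.2666 / (2 × 242.2193)) = 2·arctan(0.08931) ≈ 10.2074°.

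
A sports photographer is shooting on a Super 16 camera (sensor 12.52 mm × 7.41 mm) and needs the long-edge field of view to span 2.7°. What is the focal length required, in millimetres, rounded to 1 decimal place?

From α = 2·arctan(w/2f) we get f = w / (2·tan(α/2)).
With w = 12.52 mm and α/2 = 1.35°, tan(α/2) ≈ 0.02357, so f ≈ 12.52 / 0.04713 ≈ 265.6335 mm.

265.6 mm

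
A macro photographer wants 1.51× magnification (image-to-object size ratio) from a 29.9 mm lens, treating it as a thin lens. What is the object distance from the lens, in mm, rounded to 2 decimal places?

49.70 mm

With m = dᵢ/dₒ and 1/f = 1/dₒ + 1/dᵢ, substituting dᵢ = m·dₒ gives 1/f = (1 + 1/m)/dₒ, hence dₒ = f·(1 + 1/m).
dₒ = 29.9 × (1 + 1/1.51) = 29.9 × 1.66225 ≈ 49.701 mm.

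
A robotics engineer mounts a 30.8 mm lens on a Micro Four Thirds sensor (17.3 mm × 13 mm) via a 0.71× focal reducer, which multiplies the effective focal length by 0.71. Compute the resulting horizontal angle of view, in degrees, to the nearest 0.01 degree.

43.16°

Effective focal length f = 30.8 × 0.71 = 21.868 mm.
α = 2·arctan(17.3 / (2 × 21.868)) = 2·arctan(0.39556) ≈ 43.1631°.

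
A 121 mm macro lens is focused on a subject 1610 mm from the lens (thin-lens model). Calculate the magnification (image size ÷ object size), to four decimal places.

0.0813×

Thin lens: 1/f = 1/dₒ + 1/dᵢ → 1/dᵢ = 1/121 − 1/1610 = 0.0076433 mm⁻¹, so dᵢ ≈ 130.8328 mm.
Magnification m = dᵢ/dₒ = 130.8328/1610 ≈ 0.08126.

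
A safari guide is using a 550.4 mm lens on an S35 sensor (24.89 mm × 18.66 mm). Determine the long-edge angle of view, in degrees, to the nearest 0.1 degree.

Angle of view α = 2·arctan(w/2f) with w = 24.89 mm and f = 550.4 mm.
w/2f = 0.02261; arctan(0.02261) ≈ 1.2953°, so α ≈ 2.5906°.

2.6°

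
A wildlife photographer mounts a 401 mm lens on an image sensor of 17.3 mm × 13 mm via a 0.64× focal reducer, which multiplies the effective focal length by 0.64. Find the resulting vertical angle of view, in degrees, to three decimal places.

Effective focal length f = 401 × 0.64 = 256.64 mm.
α = 2·arctan(13 / (2 × 256.64)) = 2·arctan(0.02533) ≈ 2.9017°.

2.902°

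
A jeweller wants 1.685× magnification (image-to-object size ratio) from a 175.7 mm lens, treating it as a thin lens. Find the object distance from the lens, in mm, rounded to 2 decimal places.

With m = dᵢ/dₒ and 1/f = 1/dₒ + 1/dᵢ, substituting dᵢ = m·dₒ gives 1/f = (1 + 1/m)/dₒ, hence dₒ = f·(1 + 1/m).
dₒ = 175.7 × (1 + 1/1.685) = 175.7 × 1.59347 ≈ 279.973 mm.

279.97 mm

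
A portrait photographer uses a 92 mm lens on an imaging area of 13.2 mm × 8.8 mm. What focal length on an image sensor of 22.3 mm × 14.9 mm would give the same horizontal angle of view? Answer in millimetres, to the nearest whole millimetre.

Equal angle of view means equal width/f ratio, so f₂ = f₁ · (width₂/width₁) = 92 × 22.3/13.2.
f₂ = 92 × 1.68939 ≈ 155.424 mm.

155 mm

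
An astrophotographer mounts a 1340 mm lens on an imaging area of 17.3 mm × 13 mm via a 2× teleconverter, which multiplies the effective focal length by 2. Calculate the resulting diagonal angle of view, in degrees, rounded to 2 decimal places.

Effective focal length f = 1340 × 2 = 2680 mm.
Sensor diagonal = √(17.3² + 13²) = √468.2900 ≈ 21.6400 mm.
α = 2·arctan(21.640 / (2 × 2680)) = 2·arctan(0.00404) ≈ 0.4626°.

0.46°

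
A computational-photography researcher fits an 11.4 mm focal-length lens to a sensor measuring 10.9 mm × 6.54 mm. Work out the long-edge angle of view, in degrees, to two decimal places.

Angle of view α = 2·arctan(w/2f) with w = 10.9 mm and f = 11.4 mm.
w/2f = 0.47807; arctan(0.47807) ≈ 25.5511°, so α ≈ 51.1021°.

51.10°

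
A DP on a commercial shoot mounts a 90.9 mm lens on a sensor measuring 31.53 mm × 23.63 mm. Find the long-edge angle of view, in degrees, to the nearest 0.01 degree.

19.68°

Angle of view α = 2·arctan(w/2f) with w = 31.53 mm and f = 90.9 mm.
w/2f = 0.17343; arctan(0.17343) ≈ 9.8391°, so α ≈ 19.6781°.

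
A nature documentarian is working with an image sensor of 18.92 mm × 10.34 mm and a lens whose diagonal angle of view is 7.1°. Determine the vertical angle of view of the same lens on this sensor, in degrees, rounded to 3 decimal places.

Sensor diagonal = √(18.92² + 10.34²) = √464.8820 ≈ 21.5611 mm.
From the diagonal AOV: f = 21.5611 / (2·tan(3.55°)) = 21.5611 / 0.12408 ≈ 173.7718 mm.
Vertical AOV = 2·arctan(10.34 / (2 × 173.7718)) = 2·arctan(0.02975) ≈ 3.4083°.

3.408°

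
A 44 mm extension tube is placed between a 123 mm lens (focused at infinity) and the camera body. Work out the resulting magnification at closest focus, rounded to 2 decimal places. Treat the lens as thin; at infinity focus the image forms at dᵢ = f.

The tube moves the image plane from f to f + e, so dᵢ = 123 + 44 = 167 mm. Focus is achieved when 1/f = 1/dₒ + 1/dᵢ, giving dₒ = 1/(1/f − 1/(f+e)).
Magnification m = dᵢ/dₒ = (f+e)·(1/f − 1/(f+e)) = e/f = 44/123 ≈ 0.3577.

0.36×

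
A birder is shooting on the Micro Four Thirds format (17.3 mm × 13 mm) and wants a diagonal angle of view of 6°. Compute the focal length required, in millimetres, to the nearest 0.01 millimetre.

206.46 mm

Sensor diagonal = √(17.3² + 13²) = √468.2900 ≈ 21.6400 mm.
From α = 2·arctan(d/2f) we get f = d / (2·tan(α/2)).
With d = 21.6400 mm and α/2 = 3°, tan(α/2) ≈ 0.05241, so f ≈ 21.6400 / 0.10482 ≈ 206.4580 mm.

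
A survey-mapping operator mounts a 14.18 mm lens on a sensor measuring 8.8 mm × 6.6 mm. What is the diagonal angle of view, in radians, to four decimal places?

0.7400 rad

Sensor diagonal = √(8.8² + 6.6²) = √121.0000 ≈ 11.0000 mm.
Angle of view α = 2·arctan(d/2f) with d = 11.0000 mm and f = 14.18 mm.
d/2f = 0.38787; arctan(0.38787) ≈ 0.3700 rad, so α ≈ 0.7400 rad.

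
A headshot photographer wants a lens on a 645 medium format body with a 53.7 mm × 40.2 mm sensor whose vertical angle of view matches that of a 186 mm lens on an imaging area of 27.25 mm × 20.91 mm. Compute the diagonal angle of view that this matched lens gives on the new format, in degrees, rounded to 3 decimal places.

10.717°

Equal vertical AOV ⇒ f₂ = f₁ · 40.2/20.91 = 186 × 1.92253 ≈ 357.5897 mm.
Sensor diagonal = √(53.7² + 40.2²) = √4499.7300 ≈ 67.0800 mm.
Diagonal AOV on the new format = 2·arctan(67.0800 / (2 × 357.5897)) = 2·arctan(0.09379) ≈ 10.7167°.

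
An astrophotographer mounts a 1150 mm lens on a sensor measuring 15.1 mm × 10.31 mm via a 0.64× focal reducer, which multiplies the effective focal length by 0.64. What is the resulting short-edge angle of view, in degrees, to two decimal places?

Effective focal length f = 1150 × 0.64 = 736 mm.
α = 2·arctan(10.31 / (2 × 736)) = 2·arctan(0.00700) ≈ 0.8026°.

0.80°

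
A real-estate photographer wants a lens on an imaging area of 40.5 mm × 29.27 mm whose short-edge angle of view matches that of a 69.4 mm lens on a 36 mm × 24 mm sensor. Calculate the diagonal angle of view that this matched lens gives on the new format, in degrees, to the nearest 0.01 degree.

32.89°

Equal short-edge AOV ⇒ f₂ = f₁ · 29.27/24 = 69.4 × 1.21958 ≈ 84.6391 mm.
Sensor diagonal = √(40.5² + 29.27²) = √2496.9829 ≈ 49.9698 mm.
Diagonal AOV on the new format = 2·arctan(49.9698 / (2 × 84.6391)) = 2·arctan(0.29519) ≈ 32.8925°.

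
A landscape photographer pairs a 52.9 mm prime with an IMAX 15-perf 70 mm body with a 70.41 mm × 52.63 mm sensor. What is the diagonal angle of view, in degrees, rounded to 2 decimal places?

Sensor diagonal = √(70.41² + 52.63²) = √7727.4850 ≈ 87.9061 mm.
Angle of view α = 2·arctan(d/2f) with d = 87.9061 mm and f = 52.9 mm.
d/2f = 0.83087; arctan(0.83087) ≈ 39.7222°, so α ≈ 79.4444°.

79.44°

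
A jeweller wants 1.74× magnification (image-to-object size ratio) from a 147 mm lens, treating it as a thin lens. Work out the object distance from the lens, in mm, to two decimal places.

231.48 mm

With m = dᵢ/dₒ and 1/f = 1/dₒ + 1/dᵢ, substituting dᵢ = m·dₒ gives 1/f = (1 + 1/m)/dₒ, hence dₒ = f·(1 + 1/m).
dₒ = 147 × (1 + 1/1.74) = 147 × 1.57471 ≈ 231.483 mm.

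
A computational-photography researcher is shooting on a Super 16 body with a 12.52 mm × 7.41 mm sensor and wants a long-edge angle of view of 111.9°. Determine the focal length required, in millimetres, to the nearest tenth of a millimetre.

4.2 mm

From α = 2·arctan(w/2f) we get f = w / (2·tan(α/2)).
With w = 12.52 mm and α/2 = 55.95°, tan(α/2) ≈ 1.47977, so f ≈ 12.52 / 2.95955 ≈ 4.2304 mm.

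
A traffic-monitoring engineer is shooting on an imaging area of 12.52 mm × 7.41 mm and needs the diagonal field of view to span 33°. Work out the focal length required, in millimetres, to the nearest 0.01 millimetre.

Sensor diagonal = √(12.52² + 7.41²) = √211.6585 ≈ 14.5485 mm.
From α = 2·arctan(d/2f) we get f = d / (2·tan(α/2)).
With d = 14.5485 mm and α/2 = 16.5°, tan(α/2) ≈ 0.29621, so f ≈ 14.5485 / 0.59243 ≈ 24.5574 mm.

24.56 mm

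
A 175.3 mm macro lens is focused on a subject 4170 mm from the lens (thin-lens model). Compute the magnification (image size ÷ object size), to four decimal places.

0.0439×

Thin lens: 1/f = 1/dₒ + 1/dᵢ → 1/dᵢ = 1/175.3 − 1/4170 = 0.0054647 mm⁻¹, so dᵢ ≈ 182.9927 mm.
Magnification m = dᵢ/dₒ = 182.9927/4170 ≈ 0.04388.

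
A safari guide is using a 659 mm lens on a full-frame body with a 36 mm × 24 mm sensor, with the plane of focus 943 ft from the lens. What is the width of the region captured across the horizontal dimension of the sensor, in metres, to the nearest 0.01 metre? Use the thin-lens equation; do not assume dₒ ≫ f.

15.67 m

dₒ: 943 ft × 304.8 mm/ft = 287426.39 mm.
Similar triangles through the lens centre give W/dₒ = w/dᵢ; with 1/f = 1/dₒ + 1/dᵢ this gives W = w·(dₒ − f)/f.
W = 36 mm × (287426 − 659) / 659 = 36 × 435.1554 ≈ 15665.593 mm = 15.6656 m.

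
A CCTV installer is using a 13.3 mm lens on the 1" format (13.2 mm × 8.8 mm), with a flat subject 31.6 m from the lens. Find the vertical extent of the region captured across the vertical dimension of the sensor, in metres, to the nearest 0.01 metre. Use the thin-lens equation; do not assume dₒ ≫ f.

20.90 m

dₒ: 31.6 m = 31600 mm.
Similar triangles through the lens centre give W/dₒ = h/dᵢ; with 1/f = 1/dₒ + 1/dᵢ this gives W = h·(dₒ − f)/f.
W = 8.8 mm × (31600 − 13.3) / 13.3 = 8.8 × 2374.9398 ≈ 20899.471 mm = 20.8995 m.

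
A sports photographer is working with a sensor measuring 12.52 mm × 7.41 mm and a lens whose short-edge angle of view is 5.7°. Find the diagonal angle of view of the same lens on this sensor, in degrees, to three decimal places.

From the short-edge AOV: f = 7.41 / (2·tan(2.85°)) = 7.41 / 0.09957 ≈ 74.4231 mm.
Sensor diagonal = √(12.52² + 7.41²) = √211.6585 ≈ 14.5485 mm.
Diagonal AOV = 2·arctan(14.5485 / (2 × 74.4231)) = 2·arctan(0.09774) ≈ 11.1649°.

11.165°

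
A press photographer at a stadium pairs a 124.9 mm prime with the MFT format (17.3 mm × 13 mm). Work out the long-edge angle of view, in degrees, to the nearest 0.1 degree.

Angle of view α = 2·arctan(w/2f) with w = 17.3 mm and f = 124.9 mm.
w/2f = 0.06926; arctan(0.06926) ≈ 3.9617°, so α ≈ 7.9234°.

7.9°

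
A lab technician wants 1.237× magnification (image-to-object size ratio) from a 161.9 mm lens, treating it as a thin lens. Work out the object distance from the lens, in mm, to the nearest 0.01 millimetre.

292.78 mm

With m = dᵢ/dₒ and 1/f = 1/dₒ + 1/dᵢ, substituting dᵢ = m·dₒ gives 1/f = (1 + 1/m)/dₒ, hence dₒ = f·(1 + 1/m).
dₒ = 161.9 × (1 + 1/1.237) = 161.9 × 1.80841 ≈ 292.781 mm.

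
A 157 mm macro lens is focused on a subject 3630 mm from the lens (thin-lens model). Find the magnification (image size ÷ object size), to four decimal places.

Thin lens: 1/f = 1/dₒ + 1/dᵢ → 1/dᵢ = 1/157 − 1/3630 = 0.0060939 mm⁻¹, so dᵢ ≈ 164.0973 mm.
Magnification m = dᵢ/dₒ = 164.0973/3630 ≈ 0.04521.

0.0452×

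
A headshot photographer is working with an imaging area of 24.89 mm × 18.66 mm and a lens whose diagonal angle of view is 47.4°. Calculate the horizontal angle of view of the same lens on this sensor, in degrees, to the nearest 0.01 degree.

38.71°

Sensor diagonal = √(24.89² + 18.66²) = √967.7077 ≈ 31.1080 mm.
From the diagonal AOV: f = 31.1080 / (2·tan(23.7°)) = 31.1080 / 0.87794 ≈ 35.4330 mm.
Horizontal AOV = 2·arctan(24.89 / (2 × 35.4330)) = 2·arctan(0.35123) ≈ 38.7052°.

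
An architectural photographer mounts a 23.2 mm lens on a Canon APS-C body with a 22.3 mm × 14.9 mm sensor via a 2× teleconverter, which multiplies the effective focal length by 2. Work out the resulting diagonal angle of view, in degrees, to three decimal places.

Effective focal length f = 23.2 × 2 = 46.4 mm.
Sensor diagonal = √(22.3² + 14.9²) = √719.3000 ≈ 26.8198 mm.
α = 2·arctan(26.820 / (2 × 46.4)) = 2·arctan(0.28901) ≈ 32.2392°.

32.239°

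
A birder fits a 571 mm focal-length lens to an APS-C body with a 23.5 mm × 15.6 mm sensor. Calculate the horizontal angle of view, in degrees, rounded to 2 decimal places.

Angle of view α = 2·arctan(w/2f) with w = 23.5 mm and f = 571 mm.
w/2f = 0.02058; arctan(0.02058) ≈ 1.1789°, so α ≈ 2.3577°.

2.36°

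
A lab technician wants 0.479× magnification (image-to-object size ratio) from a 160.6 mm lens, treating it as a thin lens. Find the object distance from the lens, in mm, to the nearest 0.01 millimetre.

With m = dᵢ/dₒ and 1/f = 1/dₒ + 1/dᵢ, substituting dᵢ = m·dₒ gives 1/f = (1 + 1/m)/dₒ, hence dₒ = f·(1 + 1/m).
dₒ = 160.6 × (1 + 1/0.479) = 160.6 × 3.08768 ≈ 495.882 mm.

495.88 mm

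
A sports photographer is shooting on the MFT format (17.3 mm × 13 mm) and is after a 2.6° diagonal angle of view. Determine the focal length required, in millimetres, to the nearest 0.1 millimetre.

476.8 mm

Sensor diagonal = √(17.3² + 13²) = √468.2900 ≈ 21.6400 mm.
From α = 2·arctan(d/2f) we get f = d / (2·tan(α/2)).
With d = 21.6400 mm and α/2 = 1.3°, tan(α/2) ≈ 0.02269, so f ≈ 21.6400 / 0.04539 ≈ 476.7955 mm.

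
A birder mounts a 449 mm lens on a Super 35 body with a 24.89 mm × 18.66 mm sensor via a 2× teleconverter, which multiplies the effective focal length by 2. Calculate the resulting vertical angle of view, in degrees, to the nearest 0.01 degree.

Effective focal length f = 449 × 2 = 898 mm.
α = 2·arctan(18.66 / (2 × 898)) = 2·arctan(0.01039) ≈ 1.1905°.

1.19°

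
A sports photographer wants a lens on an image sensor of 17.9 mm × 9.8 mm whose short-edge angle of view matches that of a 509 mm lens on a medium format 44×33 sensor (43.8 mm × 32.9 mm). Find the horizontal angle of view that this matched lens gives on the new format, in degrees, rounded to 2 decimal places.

Equal short-edge AOV ⇒ f₂ = f₁ · 9.8/32.9 = 509 × 0.29787 ≈ 151.6170 mm.
Horizontal AOV on the new format = 2·arctan(17.9 / (2 × 151.6170)) = 2·arctan(0.05903) ≈ 6.7565°.

6.76°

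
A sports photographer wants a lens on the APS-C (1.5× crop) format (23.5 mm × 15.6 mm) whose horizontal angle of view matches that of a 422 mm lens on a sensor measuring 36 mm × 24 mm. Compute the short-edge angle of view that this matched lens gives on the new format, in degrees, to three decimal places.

3.244°

Equal horizontal AOV ⇒ f₂ = f₁ · 23.5/36 = 422 × 0.65278 ≈ 275.4722 mm.
Short-edge AOV on the new format = 2·arctan(15.6 / (2 × 275.4722)) = 2·arctan(0.02832) ≈ 3.2438°.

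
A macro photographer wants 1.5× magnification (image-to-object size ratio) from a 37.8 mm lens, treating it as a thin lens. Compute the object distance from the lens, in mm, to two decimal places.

With m = dᵢ/dₒ and 1/f = 1/dₒ + 1/dᵢ, substituting dᵢ = m·dₒ gives 1/f = (1 + 1/m)/dₒ, hence dₒ = f·(1 + 1/m).
dₒ = 37.8 × (1 + 1/1.5) = 37.8 × 1.66667 ≈ 63.000 mm.

63.00 mm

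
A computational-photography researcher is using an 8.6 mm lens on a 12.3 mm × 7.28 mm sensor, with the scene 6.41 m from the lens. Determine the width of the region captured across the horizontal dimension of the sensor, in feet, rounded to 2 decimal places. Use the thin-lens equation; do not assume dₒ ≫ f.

30.04 ft

dₒ: 6.41 m = 6410 mm.
Similar triangles through the lens centre give W/dₒ = w/dᵢ; with 1/f = 1/dₒ + 1/dᵢ this gives W = w·(dₒ − f)/f.
W = 12.3 mm × (6410 − 8.6) / 8.6 = 12.3 × 744.3488 ≈ 9155.491 mm = 9155.491/304.8 ft = 30.0377 ft.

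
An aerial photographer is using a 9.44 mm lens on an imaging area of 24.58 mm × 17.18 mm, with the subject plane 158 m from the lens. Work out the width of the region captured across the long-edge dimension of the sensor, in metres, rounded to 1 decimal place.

411.4 m

dₒ: 158 m = 158000 mm.
Similar triangles through the lens centre give W/dₒ = w/dᵢ; with 1/f = 1/dₒ + 1/dᵢ this gives W = w·(dₒ − f)/f.
W = 24.58 mm × (158000 − 9.44) / 9.44 = 24.58 × 16736.2881 ≈ 411377.962 mm = 411.378 m.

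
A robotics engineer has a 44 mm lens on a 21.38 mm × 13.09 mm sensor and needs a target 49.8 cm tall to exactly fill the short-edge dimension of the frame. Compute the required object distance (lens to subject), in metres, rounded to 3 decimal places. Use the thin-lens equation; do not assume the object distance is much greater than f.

W: 49.8 cm = 498 mm.
Magnification m = h/W = dᵢ/dₒ; combined with 1/f = 1/dₒ + 1/dᵢ this gives dₒ = f·(1 + W/h).
dₒ = 44 mm × (1 + 498/13.09) = 44 × 39.0443 ≈ 1717.950 mm = 1.71795 m.

1.718 m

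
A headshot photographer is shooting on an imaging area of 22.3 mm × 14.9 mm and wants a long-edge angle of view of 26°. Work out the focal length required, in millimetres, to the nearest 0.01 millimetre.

48.30 mm

From α = 2·arctan(w/2f) we get f = w / (2·tan(α/2)).
With w = 22.3 mm and α/2 = 13°, tan(α/2) ≈ 0.23087, so f ≈ 22.3 / 0.46174 ≈ 48.2960 mm.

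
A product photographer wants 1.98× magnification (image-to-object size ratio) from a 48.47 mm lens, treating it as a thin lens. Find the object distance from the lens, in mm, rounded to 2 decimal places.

72.95 mm

With m = dᵢ/dₒ and 1/f = 1/dₒ + 1/dᵢ, substituting dᵢ = m·dₒ gives 1/f = (1 + 1/m)/dₒ, hence dₒ = f·(1 + 1/m).
dₒ = 48.47 × (1 + 1/1.98) = 48.47 × 1.50505 ≈ 72.950 mm.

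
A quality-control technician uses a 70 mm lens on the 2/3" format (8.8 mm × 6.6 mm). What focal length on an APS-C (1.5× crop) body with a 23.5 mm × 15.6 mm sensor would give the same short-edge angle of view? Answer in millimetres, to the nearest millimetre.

165 mm

Equal angle of view means equal height/f ratio, so f₂ = f₁ · (height₂/height₁) = 70 × 15.6/6.6.
f₂ = 70 × 2.36364 ≈ 165.455 mm.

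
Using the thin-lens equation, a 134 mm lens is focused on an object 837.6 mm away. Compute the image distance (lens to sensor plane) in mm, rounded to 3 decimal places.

1/dᵢ = 1/f − 1/dₒ = 1/134 − 1/837.6 = 0.0062688 mm⁻¹.
dᵢ = 1/0.0062688 ≈ 159.5202 mm.

159.520 mm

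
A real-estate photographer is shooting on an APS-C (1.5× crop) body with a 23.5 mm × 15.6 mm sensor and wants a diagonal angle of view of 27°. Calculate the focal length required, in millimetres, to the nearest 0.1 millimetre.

Sensor diagonal = √(23.5² + 15.6²) = √795.6100 ≈ 28.2066 mm.
From α = 2·arctan(d/2f) we get f = d / (2·tan(α/2)).
With d = 28.2066 mm and α/2 = 13.5°, tan(α/2) ≈ 0.24008, so f ≈ 28.2066 / 0.48016 ≈ 58.7444 mm.

58.7 mm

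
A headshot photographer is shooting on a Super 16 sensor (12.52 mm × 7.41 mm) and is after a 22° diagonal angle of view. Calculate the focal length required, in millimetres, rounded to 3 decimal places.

37.423 mm

Sensor diagonal = √(12.52² + 7.41²) = √211.6585 ≈ 14.5485 mm.
From α = 2·arctan(d/2f) we get f = d / (2·tan(α/2)).
With d = 14.5485 mm and α/2 = 11°, tan(α/2) ≈ 0.19438, so f ≈ 14.5485 / 0.38876 ≈ 37.4227 mm.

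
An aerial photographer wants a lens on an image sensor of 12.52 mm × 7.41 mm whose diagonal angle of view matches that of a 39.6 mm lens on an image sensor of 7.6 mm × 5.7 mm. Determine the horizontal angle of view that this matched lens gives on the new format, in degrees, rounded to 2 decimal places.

11.79°

Sensor diagonal = √(7.6² + 5.7²) = √90.2500 ≈ 9.5000 mm.
Sensor diagonal = √(12.52² + 7.41²) = √211.6585 ≈ 14.5485 mm.
Equal diagonal AOV ⇒ f₂ = f₁ · 14.5485/9.5000 = 39.6 × 1.53142 ≈ 60.6442 mm.
Horizontal AOV on the new format = 2·arctan(12.52 / (2 × 60.6442)) = 2·arctan(0.10323) ≈ 11.7870°.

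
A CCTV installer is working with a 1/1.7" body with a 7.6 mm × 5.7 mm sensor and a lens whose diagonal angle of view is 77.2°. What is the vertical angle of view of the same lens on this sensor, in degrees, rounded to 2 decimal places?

51.19°

Sensor diagonal = √(7.6² + 5.7²) = √90.2500 ≈ 9.5000 mm.
From the diagonal AOV: f = 9.5000 / (2·tan(38.6°)) = 9.5000 / 1.59658 ≈ 5.9502 mm.
Vertical AOV = 2·arctan(5.7 / (2 × 5.9502)) = 2·arctan(0.47897) ≈ 51.1864°.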